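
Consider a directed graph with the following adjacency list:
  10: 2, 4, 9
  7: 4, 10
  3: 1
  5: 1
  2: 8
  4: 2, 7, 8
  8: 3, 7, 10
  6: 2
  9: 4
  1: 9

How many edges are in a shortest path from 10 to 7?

2

Distance 0: 10.
Distance 1: 2, 4, 9.
Distance 2: 7, 8 — contains 7.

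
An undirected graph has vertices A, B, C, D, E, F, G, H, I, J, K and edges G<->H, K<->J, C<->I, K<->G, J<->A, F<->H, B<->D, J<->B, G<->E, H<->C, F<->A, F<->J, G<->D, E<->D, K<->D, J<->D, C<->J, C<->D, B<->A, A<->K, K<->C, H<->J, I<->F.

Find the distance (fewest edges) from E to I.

Distance 0: E.
Distance 1: D, G.
Distance 2: B, C, H, J, K.
Distance 3: A, F, I — contains I.

3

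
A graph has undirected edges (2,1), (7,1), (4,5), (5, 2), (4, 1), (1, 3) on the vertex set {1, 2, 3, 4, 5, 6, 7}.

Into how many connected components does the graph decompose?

2

From 1: component {1, 2, 3, 4, 5, 7}.
From 6: component {6}.
That's 2 components.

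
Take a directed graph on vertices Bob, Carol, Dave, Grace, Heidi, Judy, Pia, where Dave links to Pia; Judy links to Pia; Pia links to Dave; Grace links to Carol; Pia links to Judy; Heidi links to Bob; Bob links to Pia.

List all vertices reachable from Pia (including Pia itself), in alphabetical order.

Start at Pia.
Its neighbours: Dave, Judy.
Nothing further is reachable.

Dave, Judy, Pia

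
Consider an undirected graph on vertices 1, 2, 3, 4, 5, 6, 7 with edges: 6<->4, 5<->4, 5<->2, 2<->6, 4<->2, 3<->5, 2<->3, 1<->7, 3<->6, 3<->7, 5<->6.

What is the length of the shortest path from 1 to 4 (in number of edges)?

4

Distance 0: 1.
Distance 1: 7.
Distance 2: 3.
Distance 3: 2, 5, 6.
Distance 4: 4 — contains 4.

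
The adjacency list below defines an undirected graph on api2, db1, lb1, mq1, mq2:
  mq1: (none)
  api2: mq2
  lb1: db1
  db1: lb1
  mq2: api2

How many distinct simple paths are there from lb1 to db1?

lb1–db1

1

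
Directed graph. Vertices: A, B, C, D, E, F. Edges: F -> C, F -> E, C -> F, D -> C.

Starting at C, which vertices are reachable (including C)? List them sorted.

Start at C.
Its neighbours: F.
Then their neighbours: E.
Nothing further is reachable.

C, E, F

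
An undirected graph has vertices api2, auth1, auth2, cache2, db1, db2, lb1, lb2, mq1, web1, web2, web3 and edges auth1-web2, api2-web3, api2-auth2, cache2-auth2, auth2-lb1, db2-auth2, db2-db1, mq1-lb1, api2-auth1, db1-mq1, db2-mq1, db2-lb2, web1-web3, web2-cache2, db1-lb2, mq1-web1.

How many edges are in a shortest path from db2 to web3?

3

Distance 0: db2.
Distance 1: auth2, db1, lb2, mq1.
Distance 2: api2, cache2, lb1, web1.
Distance 3: auth1, web2, web3 — contains web3.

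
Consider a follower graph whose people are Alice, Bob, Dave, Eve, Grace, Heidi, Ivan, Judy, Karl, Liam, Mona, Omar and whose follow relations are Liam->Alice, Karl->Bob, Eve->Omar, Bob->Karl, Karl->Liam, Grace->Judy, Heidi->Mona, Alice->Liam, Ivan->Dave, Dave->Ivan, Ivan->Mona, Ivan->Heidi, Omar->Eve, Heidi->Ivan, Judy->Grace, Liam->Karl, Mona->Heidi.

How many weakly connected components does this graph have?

4

From Alice: component {Alice, Bob, Karl, Liam}.
From Dave: component {Dave, Heidi, Ivan, Mona}.
From Eve: component {Eve, Omar}.
From Grace: component {Grace, Judy}.
That's 4 components.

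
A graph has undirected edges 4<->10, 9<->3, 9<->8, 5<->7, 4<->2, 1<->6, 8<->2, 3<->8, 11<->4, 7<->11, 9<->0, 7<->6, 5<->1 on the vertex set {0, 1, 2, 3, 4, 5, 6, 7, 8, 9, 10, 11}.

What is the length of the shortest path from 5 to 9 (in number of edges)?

6

Distance 0: 5.
Distance 1: 1, 7.
Distance 2: 6, 11.
Distance 3: 4.
Distance 4: 2, 10.
Distance 5: 8.
Distance 6: 3, 9 — contains 9.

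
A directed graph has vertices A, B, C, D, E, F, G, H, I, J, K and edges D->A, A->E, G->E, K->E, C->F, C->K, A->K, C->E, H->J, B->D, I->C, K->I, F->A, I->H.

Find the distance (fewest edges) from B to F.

6

Distance 0: B.
Distance 1: D.
Distance 2: A.
Distance 3: E, K.
Distance 4: I.
Distance 5: C, H.
Distance 6: F, J — contains F.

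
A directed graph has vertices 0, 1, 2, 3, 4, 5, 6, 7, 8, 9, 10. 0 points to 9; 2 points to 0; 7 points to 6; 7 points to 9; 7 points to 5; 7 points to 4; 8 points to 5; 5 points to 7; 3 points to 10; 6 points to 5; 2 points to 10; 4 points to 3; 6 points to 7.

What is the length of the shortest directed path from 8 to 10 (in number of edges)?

5

Distance 0: 8.
Distance 1: 5.
Distance 2: 7.
Distance 3: 4, 6, 9.
Distance 4: 3.
Distance 5: 10 — contains 10.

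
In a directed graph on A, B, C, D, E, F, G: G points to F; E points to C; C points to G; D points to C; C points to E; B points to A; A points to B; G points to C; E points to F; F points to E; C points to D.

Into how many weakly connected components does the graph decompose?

2

From A: component {A, B}.
From C: component {C, D, E, F, G}.
That's 2 components.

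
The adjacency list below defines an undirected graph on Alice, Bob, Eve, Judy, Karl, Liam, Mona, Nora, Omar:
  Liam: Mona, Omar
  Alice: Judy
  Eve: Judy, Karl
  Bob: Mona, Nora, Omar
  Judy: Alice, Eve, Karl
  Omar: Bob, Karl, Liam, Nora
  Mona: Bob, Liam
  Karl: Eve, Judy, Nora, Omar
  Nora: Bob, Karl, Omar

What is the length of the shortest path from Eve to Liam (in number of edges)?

3

Distance 0: Eve.
Distance 1: Judy, Karl.
Distance 2: Alice, Nora, Omar.
Distance 3: Bob, Liam — contains Liam.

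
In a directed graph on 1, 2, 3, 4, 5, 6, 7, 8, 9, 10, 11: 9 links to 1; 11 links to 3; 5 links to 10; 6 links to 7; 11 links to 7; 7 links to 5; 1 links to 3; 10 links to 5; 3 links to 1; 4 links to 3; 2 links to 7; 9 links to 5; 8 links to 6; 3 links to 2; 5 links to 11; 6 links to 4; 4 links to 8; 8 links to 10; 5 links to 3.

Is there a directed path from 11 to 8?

Explore from 11.
Distance 1: reach 3, 7.
Distance 2: reach 1, 2, 5.
Distance 3: reach 10.
The search from 11 is exhausted; no directed path reaches 8.

No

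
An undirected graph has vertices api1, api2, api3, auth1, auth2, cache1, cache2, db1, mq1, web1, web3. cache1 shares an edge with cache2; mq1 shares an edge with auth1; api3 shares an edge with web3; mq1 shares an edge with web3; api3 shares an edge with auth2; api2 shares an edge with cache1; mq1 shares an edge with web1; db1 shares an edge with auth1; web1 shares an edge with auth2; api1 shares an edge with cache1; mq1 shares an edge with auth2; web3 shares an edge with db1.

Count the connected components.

From api1: component {api1, api2, cache1, cache2}.
From api3: component {api3, auth1, auth2, db1, mq1, web1, web3}.
That's 2 components.

2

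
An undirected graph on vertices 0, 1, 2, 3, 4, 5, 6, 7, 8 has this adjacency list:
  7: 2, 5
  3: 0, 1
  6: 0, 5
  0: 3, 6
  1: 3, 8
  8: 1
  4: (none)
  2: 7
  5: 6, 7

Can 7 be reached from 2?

Yes

Explore from 2.
Distance 1: reach 7.
Found 7.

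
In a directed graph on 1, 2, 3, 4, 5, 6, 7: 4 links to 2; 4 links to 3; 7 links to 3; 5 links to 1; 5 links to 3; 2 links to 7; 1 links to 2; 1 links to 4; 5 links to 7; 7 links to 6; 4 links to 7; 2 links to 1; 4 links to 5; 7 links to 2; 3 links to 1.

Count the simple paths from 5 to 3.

5→1→2→7→3
5→1→4→2→7→3
5→1→4→3
5→1→4→7→3
5→3
5→7→2→1→4→3
5→7→3

7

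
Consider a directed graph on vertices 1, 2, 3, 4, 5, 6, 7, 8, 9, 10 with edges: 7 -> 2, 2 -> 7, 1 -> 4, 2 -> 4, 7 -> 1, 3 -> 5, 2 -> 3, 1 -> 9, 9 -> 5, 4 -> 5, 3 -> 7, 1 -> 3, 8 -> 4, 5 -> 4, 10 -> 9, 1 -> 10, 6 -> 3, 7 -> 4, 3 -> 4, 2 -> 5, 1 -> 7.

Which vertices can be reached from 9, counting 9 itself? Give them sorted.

Start at 9.
Its neighbours: 5.
Then their neighbours: 4.
Nothing further is reachable.

4, 5, 9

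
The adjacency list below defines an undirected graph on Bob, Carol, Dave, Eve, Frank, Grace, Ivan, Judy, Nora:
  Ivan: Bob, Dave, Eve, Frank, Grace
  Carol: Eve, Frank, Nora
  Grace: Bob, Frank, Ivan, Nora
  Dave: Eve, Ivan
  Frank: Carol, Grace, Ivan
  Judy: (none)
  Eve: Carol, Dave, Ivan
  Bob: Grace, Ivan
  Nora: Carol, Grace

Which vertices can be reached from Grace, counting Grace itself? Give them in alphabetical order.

Start at Grace.
Its neighbours: Bob, Frank, Ivan, Nora.
Then their neighbours: Carol, Dave, Eve.
Nothing further is reachable.

Bob, Carol, Dave, Eve, Frank, Grace, Ivan, Nora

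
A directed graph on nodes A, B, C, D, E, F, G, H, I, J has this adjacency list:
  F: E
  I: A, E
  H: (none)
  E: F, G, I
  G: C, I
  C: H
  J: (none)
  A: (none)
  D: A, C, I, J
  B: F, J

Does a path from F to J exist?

Explore from F.
Distance 1: reach E.
Distance 2: reach G, I.
Distance 3: reach A, C.
Distance 4: reach H.
The search from F is exhausted; no directed path reaches J.

No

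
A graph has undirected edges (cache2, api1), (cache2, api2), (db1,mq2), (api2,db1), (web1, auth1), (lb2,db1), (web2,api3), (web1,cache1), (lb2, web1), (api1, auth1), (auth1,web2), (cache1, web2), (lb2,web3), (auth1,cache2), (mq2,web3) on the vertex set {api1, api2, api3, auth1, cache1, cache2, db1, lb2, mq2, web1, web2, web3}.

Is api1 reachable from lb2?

Explore from lb2.
Distance 1: reach db1, web1, web3.
Distance 2: reach api2, auth1, cache1, mq2.
Distance 3: reach api1, cache2, web2.
Found api1.

Yes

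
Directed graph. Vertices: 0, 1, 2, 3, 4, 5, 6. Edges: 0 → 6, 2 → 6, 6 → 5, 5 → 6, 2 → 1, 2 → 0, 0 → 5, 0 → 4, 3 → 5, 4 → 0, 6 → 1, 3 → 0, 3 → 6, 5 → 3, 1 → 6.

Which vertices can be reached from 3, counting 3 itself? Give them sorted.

Start at 3.
Its neighbours: 0, 5, 6.
Then their neighbours: 1, 4.
Nothing further is reachable.

0, 1, 3, 4, 5, 6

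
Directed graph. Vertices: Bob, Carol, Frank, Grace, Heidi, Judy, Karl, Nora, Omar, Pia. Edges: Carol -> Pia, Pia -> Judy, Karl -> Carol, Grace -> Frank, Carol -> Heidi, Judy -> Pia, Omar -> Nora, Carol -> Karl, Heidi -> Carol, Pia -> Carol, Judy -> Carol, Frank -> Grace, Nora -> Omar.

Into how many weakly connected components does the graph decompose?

From Bob: component {Bob}.
From Carol: component {Carol, Heidi, Judy, Karl, Pia}.
From Frank: component {Frank, Grace}.
From Nora: component {Nora, Omar}.
That's 4 components.

4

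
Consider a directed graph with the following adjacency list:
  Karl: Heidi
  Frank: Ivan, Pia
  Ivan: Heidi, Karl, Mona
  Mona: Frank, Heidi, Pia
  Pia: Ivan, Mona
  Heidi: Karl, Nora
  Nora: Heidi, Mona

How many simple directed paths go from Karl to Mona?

1

Karl→Heidi→Nora→Mona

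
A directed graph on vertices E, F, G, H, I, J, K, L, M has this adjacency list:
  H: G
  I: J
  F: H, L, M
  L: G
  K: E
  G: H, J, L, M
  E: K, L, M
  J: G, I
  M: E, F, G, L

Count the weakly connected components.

1

From E: component {E, F, G, H, I, J, K, L, M}.
That's 1 component.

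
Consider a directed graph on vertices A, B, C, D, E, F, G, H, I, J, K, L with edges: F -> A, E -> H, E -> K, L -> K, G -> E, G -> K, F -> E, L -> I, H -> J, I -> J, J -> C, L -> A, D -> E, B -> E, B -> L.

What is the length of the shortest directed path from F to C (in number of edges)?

Distance 0: F.
Distance 1: A, E.
Distance 2: H, K.
Distance 3: J.
Distance 4: C — contains C.

4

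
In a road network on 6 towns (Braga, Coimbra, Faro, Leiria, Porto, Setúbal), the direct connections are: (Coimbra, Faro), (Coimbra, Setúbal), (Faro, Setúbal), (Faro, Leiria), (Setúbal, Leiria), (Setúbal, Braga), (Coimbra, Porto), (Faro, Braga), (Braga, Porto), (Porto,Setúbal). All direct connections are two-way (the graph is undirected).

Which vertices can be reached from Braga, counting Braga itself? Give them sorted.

Braga, Coimbra, Faro, Leiria, Porto, Setúbal

Start at Braga.
Its neighbours: Faro, Porto, Setúbal.
Then their neighbours: Coimbra, Leiria.
Every vertex is now reached.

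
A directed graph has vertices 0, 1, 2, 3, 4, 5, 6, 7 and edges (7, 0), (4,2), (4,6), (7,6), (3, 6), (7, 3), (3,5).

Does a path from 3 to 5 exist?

Yes

Explore from 3.
Distance 1: reach 5, 6.
Found 5.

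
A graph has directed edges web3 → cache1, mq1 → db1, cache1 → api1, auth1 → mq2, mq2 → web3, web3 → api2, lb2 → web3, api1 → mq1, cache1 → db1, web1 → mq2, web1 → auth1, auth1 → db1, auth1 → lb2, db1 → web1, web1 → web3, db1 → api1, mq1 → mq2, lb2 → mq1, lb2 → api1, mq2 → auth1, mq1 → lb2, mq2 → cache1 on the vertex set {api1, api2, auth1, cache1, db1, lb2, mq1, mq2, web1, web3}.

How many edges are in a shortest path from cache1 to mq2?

Distance 0: cache1.
Distance 1: api1, db1.
Distance 2: mq1, web1.
Distance 3: auth1, lb2, mq2, web3 — contains mq2.

3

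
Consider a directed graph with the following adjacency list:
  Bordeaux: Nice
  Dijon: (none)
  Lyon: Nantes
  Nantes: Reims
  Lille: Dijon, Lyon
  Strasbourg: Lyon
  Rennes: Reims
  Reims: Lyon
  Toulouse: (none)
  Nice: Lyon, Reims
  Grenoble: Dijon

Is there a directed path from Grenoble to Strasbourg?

No

Explore from Grenoble.
Distance 1: reach Dijon.
The search from Grenoble is exhausted; no directed path reaches Strasbourg.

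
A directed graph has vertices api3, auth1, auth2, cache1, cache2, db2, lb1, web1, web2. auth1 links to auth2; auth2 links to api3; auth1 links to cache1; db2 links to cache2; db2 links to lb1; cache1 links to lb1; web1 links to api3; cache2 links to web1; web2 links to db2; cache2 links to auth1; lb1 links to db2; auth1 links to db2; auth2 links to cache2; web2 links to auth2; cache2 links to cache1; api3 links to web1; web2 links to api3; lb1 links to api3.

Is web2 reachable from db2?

Explore from db2.
Distance 1: reach cache2, lb1.
Distance 2: reach api3, auth1, cache1, web1.
Distance 3: reach auth2.
The search from db2 is exhausted; no directed path reaches web2.

No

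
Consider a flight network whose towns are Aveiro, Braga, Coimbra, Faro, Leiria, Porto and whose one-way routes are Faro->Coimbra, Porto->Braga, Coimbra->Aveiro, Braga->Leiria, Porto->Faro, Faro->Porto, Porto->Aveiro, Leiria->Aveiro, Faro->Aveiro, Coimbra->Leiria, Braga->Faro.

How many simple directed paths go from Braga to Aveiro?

5

Braga→Faro→Aveiro
Braga→Faro→Coimbra→Aveiro
Braga→Faro→Coimbra→Leiria→Aveiro
Braga→Faro→Porto→Aveiro
Braga→Leiria→Aveiro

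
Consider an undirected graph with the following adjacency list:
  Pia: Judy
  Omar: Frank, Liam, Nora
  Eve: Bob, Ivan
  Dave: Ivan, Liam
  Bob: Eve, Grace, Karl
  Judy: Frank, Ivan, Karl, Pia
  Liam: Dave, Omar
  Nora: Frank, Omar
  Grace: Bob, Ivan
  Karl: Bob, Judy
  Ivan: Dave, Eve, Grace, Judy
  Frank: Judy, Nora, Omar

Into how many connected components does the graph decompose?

1

From Bob: component {Bob, Dave, Eve, Frank, Grace, Ivan, Judy, Karl, Liam, Nora, Omar, Pia}.
That's 1 component.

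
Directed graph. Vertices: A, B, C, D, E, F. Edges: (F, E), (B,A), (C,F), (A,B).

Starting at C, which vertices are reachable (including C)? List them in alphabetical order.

C, E, F

Start at C.
Its neighbours: F.
Then their neighbours: E.
Nothing further is reachable.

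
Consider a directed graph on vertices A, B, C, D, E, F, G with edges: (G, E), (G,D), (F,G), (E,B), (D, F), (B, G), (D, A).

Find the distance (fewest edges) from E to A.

4

Distance 0: E.
Distance 1: B.
Distance 2: G.
Distance 3: D.
Distance 4: A, F — contains A.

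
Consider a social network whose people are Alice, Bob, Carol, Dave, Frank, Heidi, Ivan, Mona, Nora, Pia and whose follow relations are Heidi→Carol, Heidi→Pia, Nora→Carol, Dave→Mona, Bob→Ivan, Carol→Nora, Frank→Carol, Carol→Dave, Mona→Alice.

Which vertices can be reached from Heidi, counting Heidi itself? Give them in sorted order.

Start at Heidi.
Its neighbours: Carol, Pia.
Then their neighbours: Dave, Nora.
Then next layer: Mona.
Then next layer: Alice.
Nothing further is reachable.

Alice, Carol, Dave, Heidi, Mona, Nora, Pia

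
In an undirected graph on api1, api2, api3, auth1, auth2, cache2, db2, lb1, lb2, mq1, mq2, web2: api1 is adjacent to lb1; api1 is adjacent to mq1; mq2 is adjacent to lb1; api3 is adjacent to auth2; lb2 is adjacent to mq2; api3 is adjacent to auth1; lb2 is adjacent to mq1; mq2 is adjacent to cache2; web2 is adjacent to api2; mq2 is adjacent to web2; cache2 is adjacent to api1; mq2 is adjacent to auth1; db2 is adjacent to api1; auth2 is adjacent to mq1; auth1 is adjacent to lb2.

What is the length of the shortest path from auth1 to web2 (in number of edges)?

2

Distance 0: auth1.
Distance 1: api3, lb2, mq2.
Distance 2: auth2, cache2, lb1, mq1, web2 — contains web2.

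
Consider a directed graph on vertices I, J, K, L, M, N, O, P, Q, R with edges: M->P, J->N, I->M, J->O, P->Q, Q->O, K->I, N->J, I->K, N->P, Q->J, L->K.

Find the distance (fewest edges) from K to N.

Distance 0: K.
Distance 1: I.
Distance 2: M.
Distance 3: P.
Distance 4: Q.
Distance 5: J, O.
Distance 6: N — contains N.

6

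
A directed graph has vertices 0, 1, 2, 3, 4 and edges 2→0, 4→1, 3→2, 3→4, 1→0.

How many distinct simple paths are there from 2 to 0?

2→0

1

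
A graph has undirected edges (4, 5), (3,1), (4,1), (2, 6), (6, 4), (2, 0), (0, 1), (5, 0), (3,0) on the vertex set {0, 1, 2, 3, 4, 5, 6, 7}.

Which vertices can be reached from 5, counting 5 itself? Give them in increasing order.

Start at 5.
Its neighbours: 0, 4.
Then their neighbours: 1, 2, 3, 6.
Nothing further is reachable.

0, 1, 2, 3, 4, 5, 6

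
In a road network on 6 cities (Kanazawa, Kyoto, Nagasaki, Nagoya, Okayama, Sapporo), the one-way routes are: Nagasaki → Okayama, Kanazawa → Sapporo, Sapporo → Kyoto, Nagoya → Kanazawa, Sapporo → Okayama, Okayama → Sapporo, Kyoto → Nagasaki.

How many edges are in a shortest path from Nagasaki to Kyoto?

3

Distance 0: Nagasaki.
Distance 1: Okayama.
Distance 2: Sapporo.
Distance 3: Kyoto — contains Kyoto.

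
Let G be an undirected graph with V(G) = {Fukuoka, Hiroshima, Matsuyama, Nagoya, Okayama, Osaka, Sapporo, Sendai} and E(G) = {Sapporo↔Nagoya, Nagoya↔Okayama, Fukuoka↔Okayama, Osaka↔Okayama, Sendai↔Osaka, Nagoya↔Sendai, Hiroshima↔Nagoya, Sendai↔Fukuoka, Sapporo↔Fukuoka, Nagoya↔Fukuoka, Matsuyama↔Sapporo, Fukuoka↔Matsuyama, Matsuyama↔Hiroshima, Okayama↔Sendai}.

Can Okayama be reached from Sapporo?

Yes

Explore from Sapporo.
Distance 1: reach Fukuoka, Matsuyama, Nagoya.
Distance 2: reach Hiroshima, Okayama, Sendai.
Found Okayama.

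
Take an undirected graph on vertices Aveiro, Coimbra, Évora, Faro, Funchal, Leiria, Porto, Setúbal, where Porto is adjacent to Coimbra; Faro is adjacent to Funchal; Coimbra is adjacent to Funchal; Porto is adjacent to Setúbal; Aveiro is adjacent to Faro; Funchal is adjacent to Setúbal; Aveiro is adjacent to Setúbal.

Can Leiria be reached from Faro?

Explore from Faro.
Distance 1: reach Aveiro, Funchal.
Distance 2: reach Coimbra, Setúbal.
Distance 3: reach Porto.
The search is exhausted without reaching Leiria; it lies in a different component.

No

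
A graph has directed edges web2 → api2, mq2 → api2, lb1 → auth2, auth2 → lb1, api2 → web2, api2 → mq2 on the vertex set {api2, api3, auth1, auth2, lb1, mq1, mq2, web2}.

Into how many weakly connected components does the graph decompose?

From api2: component {api2, mq2, web2}.
From api3: component {api3}.
From auth1: component {auth1}.
From auth2: component {auth2, lb1}.
From mq1: component {mq1}.
That's 5 components.

5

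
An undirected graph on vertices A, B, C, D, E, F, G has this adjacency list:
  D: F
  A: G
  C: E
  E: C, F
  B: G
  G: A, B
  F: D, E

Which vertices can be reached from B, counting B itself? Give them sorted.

Start at B.
Its neighbours: G.
Then their neighbours: A.
Nothing further is reachable.

A, B, G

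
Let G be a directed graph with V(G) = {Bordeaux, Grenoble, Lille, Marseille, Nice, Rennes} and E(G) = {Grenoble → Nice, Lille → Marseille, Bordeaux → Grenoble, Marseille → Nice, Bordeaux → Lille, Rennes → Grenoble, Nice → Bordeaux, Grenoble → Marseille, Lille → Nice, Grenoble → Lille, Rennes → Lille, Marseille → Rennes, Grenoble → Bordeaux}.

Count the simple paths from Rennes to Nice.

Rennes→Grenoble→Bordeaux→Lille→Marseille→Nice
Rennes→Grenoble→Bordeaux→Lille→Nice
Rennes→Grenoble→Lille→Marseille→Nice
Rennes→Grenoble→Lille→Nice
Rennes→Grenoble→Marseille→Nice
Rennes→Grenoble→Nice
Rennes→Lille→Marseille→Nice
Rennes→Lille→Nice

8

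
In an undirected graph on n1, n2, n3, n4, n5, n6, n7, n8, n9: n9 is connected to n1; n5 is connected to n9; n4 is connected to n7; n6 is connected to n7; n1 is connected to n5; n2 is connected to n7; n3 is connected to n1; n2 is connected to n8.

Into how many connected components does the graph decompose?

From n1: component {n1, n3, n5, n9}.
From n2: component {n2, n4, n6, n7, n8}.
That's 2 components.

2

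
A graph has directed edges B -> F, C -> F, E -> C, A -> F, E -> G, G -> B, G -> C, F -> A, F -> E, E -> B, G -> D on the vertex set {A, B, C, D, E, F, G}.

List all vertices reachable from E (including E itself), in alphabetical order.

A, B, C, D, E, F, G

Start at E.
Its neighbours: B, C, G.
Then their neighbours: D, F.
Then next layer: A.
Every vertex is now reached.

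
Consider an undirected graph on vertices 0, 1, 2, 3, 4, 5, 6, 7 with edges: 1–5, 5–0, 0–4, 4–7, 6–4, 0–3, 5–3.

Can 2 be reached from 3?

Explore from 3.
Distance 1: reach 0, 5.
Distance 2: reach 1, 4.
Distance 3: reach 6, 7.
The search is exhausted without reaching 2; it lies in a different component.

No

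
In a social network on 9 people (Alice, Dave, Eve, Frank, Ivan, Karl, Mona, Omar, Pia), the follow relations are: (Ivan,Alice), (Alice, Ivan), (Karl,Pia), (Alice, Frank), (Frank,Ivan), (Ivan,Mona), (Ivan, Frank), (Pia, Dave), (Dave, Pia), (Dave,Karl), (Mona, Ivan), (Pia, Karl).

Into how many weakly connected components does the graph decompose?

From Alice: component {Alice, Frank, Ivan, Mona}.
From Dave: component {Dave, Karl, Pia}.
From Eve: component {Eve}.
From Omar: component {Omar}.
That's 4 components.

4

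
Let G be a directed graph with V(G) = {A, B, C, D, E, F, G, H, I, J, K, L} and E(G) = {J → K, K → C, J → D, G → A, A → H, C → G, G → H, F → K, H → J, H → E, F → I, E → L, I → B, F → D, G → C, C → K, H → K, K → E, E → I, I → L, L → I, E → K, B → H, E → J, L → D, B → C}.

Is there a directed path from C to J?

Explore from C.
Distance 1: reach G, K.
Distance 2: reach A, E, H.
Distance 3: reach I, J, L.
Found J.

Yes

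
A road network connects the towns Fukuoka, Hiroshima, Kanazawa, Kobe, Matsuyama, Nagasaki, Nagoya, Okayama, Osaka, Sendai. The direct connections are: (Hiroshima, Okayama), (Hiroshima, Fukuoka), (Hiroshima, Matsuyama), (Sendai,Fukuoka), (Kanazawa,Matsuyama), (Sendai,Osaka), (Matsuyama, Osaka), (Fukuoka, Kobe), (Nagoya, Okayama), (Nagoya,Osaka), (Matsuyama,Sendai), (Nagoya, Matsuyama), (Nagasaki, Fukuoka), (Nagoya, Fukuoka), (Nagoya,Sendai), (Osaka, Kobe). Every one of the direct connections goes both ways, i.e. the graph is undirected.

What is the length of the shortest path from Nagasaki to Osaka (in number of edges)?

3

Distance 0: Nagasaki.
Distance 1: Fukuoka.
Distance 2: Hiroshima, Kobe, Nagoya, Sendai.
Distance 3: Matsuyama, Okayama, Osaka — contains Osaka.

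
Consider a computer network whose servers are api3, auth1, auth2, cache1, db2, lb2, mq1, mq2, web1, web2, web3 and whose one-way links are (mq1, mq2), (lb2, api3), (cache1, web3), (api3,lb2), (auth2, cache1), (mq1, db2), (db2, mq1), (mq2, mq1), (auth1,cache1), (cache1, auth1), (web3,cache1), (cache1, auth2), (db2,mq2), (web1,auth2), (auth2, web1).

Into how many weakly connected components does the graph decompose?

From api3: component {api3, lb2}.
From auth1: component {auth1, auth2, cache1, web1, web3}.
From db2: component {db2, mq1, mq2}.
From web2: component {web2}.
That's 4 components.

4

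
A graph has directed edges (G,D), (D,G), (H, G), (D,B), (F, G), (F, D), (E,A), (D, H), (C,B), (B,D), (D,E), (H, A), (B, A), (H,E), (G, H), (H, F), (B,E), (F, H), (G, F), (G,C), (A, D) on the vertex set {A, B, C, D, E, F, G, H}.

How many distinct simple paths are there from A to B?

4

A→D→B
A→D→G→C→B
A→D→H→F→G→C→B
A→D→H→G→C→B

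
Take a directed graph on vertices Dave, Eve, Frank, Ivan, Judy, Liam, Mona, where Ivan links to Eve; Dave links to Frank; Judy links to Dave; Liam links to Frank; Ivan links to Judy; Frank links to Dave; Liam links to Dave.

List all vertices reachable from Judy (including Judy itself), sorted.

Start at Judy.
Its neighbours: Dave.
Then their neighbours: Frank.
Nothing further is reachable.

Dave, Frank, Judy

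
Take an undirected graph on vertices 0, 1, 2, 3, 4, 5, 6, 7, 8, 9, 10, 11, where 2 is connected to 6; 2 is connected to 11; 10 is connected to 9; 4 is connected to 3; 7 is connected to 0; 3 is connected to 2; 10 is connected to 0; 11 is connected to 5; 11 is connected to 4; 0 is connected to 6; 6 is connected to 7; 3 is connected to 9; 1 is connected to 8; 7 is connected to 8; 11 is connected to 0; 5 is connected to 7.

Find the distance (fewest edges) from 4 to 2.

Distance 0: 4.
Distance 1: 3, 11.
Distance 2: 0, 2, 5, 9 — contains 2.

2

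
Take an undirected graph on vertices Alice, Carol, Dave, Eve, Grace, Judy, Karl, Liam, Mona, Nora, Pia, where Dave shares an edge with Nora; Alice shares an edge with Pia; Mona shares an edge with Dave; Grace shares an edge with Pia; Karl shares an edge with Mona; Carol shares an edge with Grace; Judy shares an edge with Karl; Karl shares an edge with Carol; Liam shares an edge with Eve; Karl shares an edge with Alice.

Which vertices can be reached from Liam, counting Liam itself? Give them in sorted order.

Start at Liam.
Its neighbours: Eve.
Nothing further is reachable.

Eve, Liam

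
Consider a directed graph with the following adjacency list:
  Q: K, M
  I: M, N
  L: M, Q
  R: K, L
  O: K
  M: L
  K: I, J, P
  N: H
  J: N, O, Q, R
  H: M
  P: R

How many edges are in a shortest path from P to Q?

Distance 0: P.
Distance 1: R.
Distance 2: K, L.
Distance 3: I, J, M, Q — contains Q.

3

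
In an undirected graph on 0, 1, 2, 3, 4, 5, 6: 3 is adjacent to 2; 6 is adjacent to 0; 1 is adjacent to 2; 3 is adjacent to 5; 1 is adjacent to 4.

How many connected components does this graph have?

From 0: component {0, 6}.
From 1: component {1, 2, 3, 4, 5}.
That's 2 components.

2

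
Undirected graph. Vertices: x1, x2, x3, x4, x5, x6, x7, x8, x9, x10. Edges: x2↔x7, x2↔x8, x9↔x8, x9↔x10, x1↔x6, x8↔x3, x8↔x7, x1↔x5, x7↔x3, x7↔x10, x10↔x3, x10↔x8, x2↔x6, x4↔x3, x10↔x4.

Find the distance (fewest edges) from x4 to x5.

Distance 0: x4.
Distance 1: x3, x10.
Distance 2: x7, x8, x9.
Distance 3: x2.
Distance 4: x6.
Distance 5: x1.
Distance 6: x5 — contains x5.

6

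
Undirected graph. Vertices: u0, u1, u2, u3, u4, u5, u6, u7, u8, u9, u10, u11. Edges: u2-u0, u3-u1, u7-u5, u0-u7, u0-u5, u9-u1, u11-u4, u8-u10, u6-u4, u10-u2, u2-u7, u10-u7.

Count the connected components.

From u0: component {u0, u2, u5, u7, u8, u10}.
From u1: component {u1, u3, u9}.
From u4: component {u4, u6, u11}.
That's 3 components.

3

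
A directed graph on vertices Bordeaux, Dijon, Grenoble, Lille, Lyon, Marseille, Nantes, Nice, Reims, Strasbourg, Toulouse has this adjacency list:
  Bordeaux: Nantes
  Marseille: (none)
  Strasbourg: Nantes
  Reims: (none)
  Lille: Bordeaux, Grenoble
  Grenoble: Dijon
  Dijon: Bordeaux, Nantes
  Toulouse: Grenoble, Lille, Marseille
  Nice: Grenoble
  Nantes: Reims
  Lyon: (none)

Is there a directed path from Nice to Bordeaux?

Explore from Nice.
Distance 1: reach Grenoble.
Distance 2: reach Dijon.
Distance 3: reach Bordeaux, Nantes.
Found Bordeaux.

Yes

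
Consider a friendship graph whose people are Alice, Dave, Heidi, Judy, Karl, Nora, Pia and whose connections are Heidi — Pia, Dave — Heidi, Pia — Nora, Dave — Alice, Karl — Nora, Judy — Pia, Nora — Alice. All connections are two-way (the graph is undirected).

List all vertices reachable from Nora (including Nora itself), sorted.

Start at Nora.
Its neighbours: Alice, Karl, Pia.
Then their neighbours: Dave, Heidi, Judy.
Every vertex is now reached.

Alice, Dave, Heidi, Judy, Karl, Nora, Pia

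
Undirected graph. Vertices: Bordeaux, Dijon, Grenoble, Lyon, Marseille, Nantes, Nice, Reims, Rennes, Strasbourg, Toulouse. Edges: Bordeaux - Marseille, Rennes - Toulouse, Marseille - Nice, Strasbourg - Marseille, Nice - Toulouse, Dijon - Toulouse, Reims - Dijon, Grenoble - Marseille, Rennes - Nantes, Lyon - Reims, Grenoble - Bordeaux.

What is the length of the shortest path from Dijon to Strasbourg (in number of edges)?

Distance 0: Dijon.
Distance 1: Reims, Toulouse.
Distance 2: Lyon, Nice, Rennes.
Distance 3: Marseille, Nantes.
Distance 4: Bordeaux, Grenoble, Strasbourg — contains Strasbourg.

4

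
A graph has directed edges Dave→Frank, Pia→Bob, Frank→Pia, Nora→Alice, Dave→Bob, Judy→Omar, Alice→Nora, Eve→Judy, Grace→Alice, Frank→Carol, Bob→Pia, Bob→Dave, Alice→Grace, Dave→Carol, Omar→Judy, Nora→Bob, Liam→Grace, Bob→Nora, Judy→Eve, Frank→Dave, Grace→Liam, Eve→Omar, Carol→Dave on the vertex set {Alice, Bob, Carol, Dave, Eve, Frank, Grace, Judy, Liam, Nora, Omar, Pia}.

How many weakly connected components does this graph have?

2

From Alice: component {Alice, Bob, Carol, Dave, Frank, Grace, Liam, Nora, Pia}.
From Eve: component {Eve, Judy, Omar}.
That's 2 components.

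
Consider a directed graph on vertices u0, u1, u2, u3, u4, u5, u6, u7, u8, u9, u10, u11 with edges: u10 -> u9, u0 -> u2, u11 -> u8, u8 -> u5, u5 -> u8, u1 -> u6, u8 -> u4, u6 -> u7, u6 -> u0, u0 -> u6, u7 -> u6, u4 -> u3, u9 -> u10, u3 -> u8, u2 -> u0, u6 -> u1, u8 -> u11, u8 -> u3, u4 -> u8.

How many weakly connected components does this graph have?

3

From u0: component {u0, u1, u2, u6, u7}.
From u3: component {u3, u4, u5, u8, u11}.
From u9: component {u9, u10}.
That's 3 components.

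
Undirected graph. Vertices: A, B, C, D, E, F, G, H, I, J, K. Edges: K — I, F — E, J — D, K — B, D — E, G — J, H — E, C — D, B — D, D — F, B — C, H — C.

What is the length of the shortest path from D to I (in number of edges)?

3

Distance 0: D.
Distance 1: B, C, E, F, J.
Distance 2: G, H, K.
Distance 3: I — contains I.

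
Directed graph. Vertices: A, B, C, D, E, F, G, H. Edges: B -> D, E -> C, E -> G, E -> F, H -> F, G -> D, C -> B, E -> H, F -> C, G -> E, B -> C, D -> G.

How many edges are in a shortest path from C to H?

Distance 0: C.
Distance 1: B.
Distance 2: D.
Distance 3: G.
Distance 4: E.
Distance 5: F, H — contains H.

5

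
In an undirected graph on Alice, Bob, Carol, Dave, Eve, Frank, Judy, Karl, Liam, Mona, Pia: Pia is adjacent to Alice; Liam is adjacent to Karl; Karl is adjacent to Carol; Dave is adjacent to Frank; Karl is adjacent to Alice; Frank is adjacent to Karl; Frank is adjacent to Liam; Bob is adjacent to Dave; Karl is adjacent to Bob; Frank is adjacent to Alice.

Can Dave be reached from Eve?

No

Eve has no edges, so nothing is reachable from it.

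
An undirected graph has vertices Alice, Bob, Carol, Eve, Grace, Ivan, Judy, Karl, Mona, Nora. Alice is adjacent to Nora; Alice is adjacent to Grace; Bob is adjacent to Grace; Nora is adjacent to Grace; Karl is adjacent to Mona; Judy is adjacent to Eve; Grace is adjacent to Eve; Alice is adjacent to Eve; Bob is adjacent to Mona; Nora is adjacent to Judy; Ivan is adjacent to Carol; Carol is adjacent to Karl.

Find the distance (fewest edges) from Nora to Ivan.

6

Distance 0: Nora.
Distance 1: Alice, Grace, Judy.
Distance 2: Bob, Eve.
Distance 3: Mona.
Distance 4: Karl.
Distance 5: Carol.
Distance 6: Ivan — contains Ivan.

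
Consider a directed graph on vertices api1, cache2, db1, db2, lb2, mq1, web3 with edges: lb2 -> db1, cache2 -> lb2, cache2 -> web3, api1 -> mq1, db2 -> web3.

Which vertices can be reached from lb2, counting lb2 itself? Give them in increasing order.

Start at lb2.
Its neighbours: db1.
Nothing further is reachable.

db1, lb2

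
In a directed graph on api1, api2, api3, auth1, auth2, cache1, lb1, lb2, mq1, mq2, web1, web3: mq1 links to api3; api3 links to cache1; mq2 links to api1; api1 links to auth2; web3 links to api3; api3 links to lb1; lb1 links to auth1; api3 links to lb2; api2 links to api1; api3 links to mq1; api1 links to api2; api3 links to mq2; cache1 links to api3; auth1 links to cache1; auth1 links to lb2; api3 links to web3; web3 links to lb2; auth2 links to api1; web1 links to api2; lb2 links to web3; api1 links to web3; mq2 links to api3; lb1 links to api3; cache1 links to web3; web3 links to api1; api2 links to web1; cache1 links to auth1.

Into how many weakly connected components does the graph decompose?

From api1: component {api1, api2, api3, auth1, auth2, cache1, lb1, lb2, mq1, mq2, web1, web3}.
That's 1 component.

1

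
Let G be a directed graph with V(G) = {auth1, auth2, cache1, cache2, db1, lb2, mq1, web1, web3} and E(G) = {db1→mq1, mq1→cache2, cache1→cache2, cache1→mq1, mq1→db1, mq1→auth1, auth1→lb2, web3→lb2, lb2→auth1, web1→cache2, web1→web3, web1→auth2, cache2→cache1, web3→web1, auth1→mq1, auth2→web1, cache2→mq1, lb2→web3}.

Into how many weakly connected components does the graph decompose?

1

From auth1: component {auth1, auth2, cache1, cache2, db1, lb2, mq1, web1, web3}.
That's 1 component.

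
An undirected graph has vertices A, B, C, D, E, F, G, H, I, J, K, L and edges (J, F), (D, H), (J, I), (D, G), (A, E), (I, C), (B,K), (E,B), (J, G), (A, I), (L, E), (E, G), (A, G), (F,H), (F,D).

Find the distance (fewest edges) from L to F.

Distance 0: L.
Distance 1: E.
Distance 2: A, B, G.
Distance 3: D, I, J, K.
Distance 4: C, F, H — contains F.

4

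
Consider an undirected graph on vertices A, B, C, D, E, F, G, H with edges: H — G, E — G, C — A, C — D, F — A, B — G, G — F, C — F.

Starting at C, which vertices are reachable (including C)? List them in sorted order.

Start at C.
Its neighbours: A, D, F.
Then their neighbours: G.
Then next layer: B, E, H.
Every vertex is now reached.

A, B, C, D, E, F, G, H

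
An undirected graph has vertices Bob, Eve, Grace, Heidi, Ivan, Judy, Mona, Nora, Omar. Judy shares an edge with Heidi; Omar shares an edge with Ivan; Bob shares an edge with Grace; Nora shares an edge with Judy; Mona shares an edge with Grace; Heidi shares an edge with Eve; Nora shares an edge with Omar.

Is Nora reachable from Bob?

Explore from Bob.
Distance 1: reach Grace.
Distance 2: reach Mona.
The search is exhausted without reaching Nora; it lies in a different component.

No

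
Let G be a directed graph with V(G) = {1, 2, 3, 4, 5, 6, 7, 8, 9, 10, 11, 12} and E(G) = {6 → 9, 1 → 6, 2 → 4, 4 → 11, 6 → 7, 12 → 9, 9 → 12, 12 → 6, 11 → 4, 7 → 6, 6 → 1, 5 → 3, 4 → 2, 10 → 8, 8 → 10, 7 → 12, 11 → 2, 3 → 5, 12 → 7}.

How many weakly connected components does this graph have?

From 1: component {1, 6, 7, 9, 12}.
From 2: component {2, 4, 11}.
From 3: component {3, 5}.
From 8: component {8, 10}.
That's 4 components.

4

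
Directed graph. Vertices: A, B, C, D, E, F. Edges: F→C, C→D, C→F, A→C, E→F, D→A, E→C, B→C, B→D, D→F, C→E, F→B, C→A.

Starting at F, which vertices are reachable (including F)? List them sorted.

A, B, C, D, E, F

Start at F.
Its neighbours: B, C.
Then their neighbours: A, D, E.
Every vertex is now reached.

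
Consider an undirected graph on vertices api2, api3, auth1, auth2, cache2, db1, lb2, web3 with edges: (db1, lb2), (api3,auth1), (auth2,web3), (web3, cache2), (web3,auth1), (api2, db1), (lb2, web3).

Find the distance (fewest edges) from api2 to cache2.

Distance 0: api2.
Distance 1: db1.
Distance 2: lb2.
Distance 3: web3.
Distance 4: auth1, auth2, cache2 — contains cache2.

4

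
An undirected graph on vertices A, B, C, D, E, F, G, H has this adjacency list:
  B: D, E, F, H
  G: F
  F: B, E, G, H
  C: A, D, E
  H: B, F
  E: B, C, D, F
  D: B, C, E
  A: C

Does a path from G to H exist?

Explore from G.
Distance 1: reach F.
Distance 2: reach B, E, H.
Found H.

Yes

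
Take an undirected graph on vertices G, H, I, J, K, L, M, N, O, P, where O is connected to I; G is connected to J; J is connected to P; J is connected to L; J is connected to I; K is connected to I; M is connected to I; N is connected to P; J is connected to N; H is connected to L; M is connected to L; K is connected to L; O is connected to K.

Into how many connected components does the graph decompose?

From G: component {G, H, I, J, K, L, M, N, O, P}.
That's 1 component.

1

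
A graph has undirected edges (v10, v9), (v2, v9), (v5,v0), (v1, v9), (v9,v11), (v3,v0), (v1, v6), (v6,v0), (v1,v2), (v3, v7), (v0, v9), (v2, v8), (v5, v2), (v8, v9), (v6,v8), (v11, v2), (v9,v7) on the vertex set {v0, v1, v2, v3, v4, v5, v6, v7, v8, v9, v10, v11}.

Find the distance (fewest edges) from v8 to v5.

Distance 0: v8.
Distance 1: v2, v6, v9.
Distance 2: v0, v1, v5, v7, v10, v11 — contains v5.

2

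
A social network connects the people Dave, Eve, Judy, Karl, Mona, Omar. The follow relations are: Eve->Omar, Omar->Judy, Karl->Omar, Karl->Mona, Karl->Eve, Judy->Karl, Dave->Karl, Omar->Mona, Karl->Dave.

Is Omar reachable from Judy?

Explore from Judy.
Distance 1: reach Karl.
Distance 2: reach Dave, Eve, Mona, Omar.
Found Omar.

Yes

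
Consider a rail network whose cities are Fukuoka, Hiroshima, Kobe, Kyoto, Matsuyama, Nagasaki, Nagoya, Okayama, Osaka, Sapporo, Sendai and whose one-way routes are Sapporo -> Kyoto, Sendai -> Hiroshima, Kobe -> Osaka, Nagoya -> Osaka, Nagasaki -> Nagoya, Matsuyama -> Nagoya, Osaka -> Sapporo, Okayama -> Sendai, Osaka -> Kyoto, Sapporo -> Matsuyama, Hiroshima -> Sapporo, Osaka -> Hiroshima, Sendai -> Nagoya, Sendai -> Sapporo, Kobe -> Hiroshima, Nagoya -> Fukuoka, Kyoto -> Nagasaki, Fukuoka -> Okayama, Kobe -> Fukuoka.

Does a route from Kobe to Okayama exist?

Explore from Kobe.
Distance 1: reach Fukuoka, Hiroshima, Osaka.
Distance 2: reach Kyoto, Okayama, Sapporo.
Found Okayama.

Yes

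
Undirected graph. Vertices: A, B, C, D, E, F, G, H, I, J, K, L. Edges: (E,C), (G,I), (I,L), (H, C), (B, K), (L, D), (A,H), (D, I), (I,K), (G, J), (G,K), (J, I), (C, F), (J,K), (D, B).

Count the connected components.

From A: component {A, C, E, F, H}.
From B: component {B, D, G, I, J, K, L}.
That's 2 components.

2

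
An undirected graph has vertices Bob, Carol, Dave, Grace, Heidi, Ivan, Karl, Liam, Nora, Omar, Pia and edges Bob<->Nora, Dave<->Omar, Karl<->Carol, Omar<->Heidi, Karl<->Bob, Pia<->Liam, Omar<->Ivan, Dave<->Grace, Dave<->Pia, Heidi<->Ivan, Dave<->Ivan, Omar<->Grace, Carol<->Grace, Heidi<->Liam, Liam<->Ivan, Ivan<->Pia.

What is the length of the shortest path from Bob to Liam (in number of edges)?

6

Distance 0: Bob.
Distance 1: Karl, Nora.
Distance 2: Carol.
Distance 3: Grace.
Distance 4: Dave, Omar.
Distance 5: Heidi, Ivan, Pia.
Distance 6: Liam — contains Liam.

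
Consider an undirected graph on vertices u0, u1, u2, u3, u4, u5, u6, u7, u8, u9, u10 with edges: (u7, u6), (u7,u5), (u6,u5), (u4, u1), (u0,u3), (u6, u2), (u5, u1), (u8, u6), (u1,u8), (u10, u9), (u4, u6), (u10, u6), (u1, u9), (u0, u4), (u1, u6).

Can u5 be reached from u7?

Explore from u7.
Distance 1: reach u5, u6.
Found u5.

Yes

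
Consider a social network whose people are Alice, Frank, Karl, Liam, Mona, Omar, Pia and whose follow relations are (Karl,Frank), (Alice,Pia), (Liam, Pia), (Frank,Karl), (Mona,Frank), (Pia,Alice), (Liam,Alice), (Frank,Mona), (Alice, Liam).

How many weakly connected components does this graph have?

From Alice: component {Alice, Liam, Pia}.
From Frank: component {Frank, Karl, Mona}.
From Omar: component {Omar}.
That's 3 components.

3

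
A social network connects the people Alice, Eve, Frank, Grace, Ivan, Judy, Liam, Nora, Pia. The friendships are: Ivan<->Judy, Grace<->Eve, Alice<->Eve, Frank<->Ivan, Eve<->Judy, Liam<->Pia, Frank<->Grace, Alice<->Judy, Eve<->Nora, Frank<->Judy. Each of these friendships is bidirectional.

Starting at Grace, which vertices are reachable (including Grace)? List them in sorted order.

Alice, Eve, Frank, Grace, Ivan, Judy, Nora

Start at Grace.
Its neighbours: Eve, Frank.
Then their neighbours: Alice, Ivan, Judy, Nora.
Nothing further is reachable.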